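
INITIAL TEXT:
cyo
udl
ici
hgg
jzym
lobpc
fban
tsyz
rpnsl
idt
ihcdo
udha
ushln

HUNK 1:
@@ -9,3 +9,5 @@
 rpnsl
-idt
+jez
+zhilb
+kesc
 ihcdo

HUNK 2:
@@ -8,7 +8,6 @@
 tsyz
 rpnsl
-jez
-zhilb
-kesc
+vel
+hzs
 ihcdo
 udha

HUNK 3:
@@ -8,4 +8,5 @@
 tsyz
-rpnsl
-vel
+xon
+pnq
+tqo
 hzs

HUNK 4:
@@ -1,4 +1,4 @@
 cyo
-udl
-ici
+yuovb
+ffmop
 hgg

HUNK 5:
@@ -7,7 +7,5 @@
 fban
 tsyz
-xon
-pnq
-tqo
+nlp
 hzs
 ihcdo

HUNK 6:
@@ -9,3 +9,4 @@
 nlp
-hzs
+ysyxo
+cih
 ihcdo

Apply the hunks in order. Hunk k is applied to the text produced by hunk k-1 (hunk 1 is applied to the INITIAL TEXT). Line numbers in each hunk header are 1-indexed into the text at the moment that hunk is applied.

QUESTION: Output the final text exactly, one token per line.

Answer: cyo
yuovb
ffmop
hgg
jzym
lobpc
fban
tsyz
nlp
ysyxo
cih
ihcdo
udha
ushln

Derivation:
Hunk 1: at line 9 remove [idt] add [jez,zhilb,kesc] -> 15 lines: cyo udl ici hgg jzym lobpc fban tsyz rpnsl jez zhilb kesc ihcdo udha ushln
Hunk 2: at line 8 remove [jez,zhilb,kesc] add [vel,hzs] -> 14 lines: cyo udl ici hgg jzym lobpc fban tsyz rpnsl vel hzs ihcdo udha ushln
Hunk 3: at line 8 remove [rpnsl,vel] add [xon,pnq,tqo] -> 15 lines: cyo udl ici hgg jzym lobpc fban tsyz xon pnq tqo hzs ihcdo udha ushln
Hunk 4: at line 1 remove [udl,ici] add [yuovb,ffmop] -> 15 lines: cyo yuovb ffmop hgg jzym lobpc fban tsyz xon pnq tqo hzs ihcdo udha ushln
Hunk 5: at line 7 remove [xon,pnq,tqo] add [nlp] -> 13 lines: cyo yuovb ffmop hgg jzym lobpc fban tsyz nlp hzs ihcdo udha ushln
Hunk 6: at line 9 remove [hzs] add [ysyxo,cih] -> 14 lines: cyo yuovb ffmop hgg jzym lobpc fban tsyz nlp ysyxo cih ihcdo udha ushln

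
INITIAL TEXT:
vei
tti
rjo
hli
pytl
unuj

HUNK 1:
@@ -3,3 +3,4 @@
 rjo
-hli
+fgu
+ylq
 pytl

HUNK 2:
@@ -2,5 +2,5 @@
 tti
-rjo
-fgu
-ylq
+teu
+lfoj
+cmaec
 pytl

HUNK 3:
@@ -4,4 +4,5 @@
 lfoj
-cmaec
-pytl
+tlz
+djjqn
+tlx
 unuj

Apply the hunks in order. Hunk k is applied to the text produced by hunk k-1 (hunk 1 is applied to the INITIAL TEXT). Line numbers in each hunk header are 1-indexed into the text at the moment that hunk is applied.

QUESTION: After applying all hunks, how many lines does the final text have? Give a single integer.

Hunk 1: at line 3 remove [hli] add [fgu,ylq] -> 7 lines: vei tti rjo fgu ylq pytl unuj
Hunk 2: at line 2 remove [rjo,fgu,ylq] add [teu,lfoj,cmaec] -> 7 lines: vei tti teu lfoj cmaec pytl unuj
Hunk 3: at line 4 remove [cmaec,pytl] add [tlz,djjqn,tlx] -> 8 lines: vei tti teu lfoj tlz djjqn tlx unuj
Final line count: 8

Answer: 8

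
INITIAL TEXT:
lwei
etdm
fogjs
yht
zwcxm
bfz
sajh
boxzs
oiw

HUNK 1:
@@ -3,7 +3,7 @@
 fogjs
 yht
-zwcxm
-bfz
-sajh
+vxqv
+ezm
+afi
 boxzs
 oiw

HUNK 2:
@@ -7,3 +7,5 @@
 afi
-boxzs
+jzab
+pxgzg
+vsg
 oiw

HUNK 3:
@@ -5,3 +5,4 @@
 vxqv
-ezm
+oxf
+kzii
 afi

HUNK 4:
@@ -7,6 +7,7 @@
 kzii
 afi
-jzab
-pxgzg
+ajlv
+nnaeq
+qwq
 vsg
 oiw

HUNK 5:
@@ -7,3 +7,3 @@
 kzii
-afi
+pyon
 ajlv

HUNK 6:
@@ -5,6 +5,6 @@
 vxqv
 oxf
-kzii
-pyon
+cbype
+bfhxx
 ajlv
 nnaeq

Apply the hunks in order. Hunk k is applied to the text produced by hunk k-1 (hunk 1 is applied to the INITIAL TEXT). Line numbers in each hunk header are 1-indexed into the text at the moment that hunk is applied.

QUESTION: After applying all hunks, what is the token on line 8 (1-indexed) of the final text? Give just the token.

Hunk 1: at line 3 remove [zwcxm,bfz,sajh] add [vxqv,ezm,afi] -> 9 lines: lwei etdm fogjs yht vxqv ezm afi boxzs oiw
Hunk 2: at line 7 remove [boxzs] add [jzab,pxgzg,vsg] -> 11 lines: lwei etdm fogjs yht vxqv ezm afi jzab pxgzg vsg oiw
Hunk 3: at line 5 remove [ezm] add [oxf,kzii] -> 12 lines: lwei etdm fogjs yht vxqv oxf kzii afi jzab pxgzg vsg oiw
Hunk 4: at line 7 remove [jzab,pxgzg] add [ajlv,nnaeq,qwq] -> 13 lines: lwei etdm fogjs yht vxqv oxf kzii afi ajlv nnaeq qwq vsg oiw
Hunk 5: at line 7 remove [afi] add [pyon] -> 13 lines: lwei etdm fogjs yht vxqv oxf kzii pyon ajlv nnaeq qwq vsg oiw
Hunk 6: at line 5 remove [kzii,pyon] add [cbype,bfhxx] -> 13 lines: lwei etdm fogjs yht vxqv oxf cbype bfhxx ajlv nnaeq qwq vsg oiw
Final line 8: bfhxx

Answer: bfhxx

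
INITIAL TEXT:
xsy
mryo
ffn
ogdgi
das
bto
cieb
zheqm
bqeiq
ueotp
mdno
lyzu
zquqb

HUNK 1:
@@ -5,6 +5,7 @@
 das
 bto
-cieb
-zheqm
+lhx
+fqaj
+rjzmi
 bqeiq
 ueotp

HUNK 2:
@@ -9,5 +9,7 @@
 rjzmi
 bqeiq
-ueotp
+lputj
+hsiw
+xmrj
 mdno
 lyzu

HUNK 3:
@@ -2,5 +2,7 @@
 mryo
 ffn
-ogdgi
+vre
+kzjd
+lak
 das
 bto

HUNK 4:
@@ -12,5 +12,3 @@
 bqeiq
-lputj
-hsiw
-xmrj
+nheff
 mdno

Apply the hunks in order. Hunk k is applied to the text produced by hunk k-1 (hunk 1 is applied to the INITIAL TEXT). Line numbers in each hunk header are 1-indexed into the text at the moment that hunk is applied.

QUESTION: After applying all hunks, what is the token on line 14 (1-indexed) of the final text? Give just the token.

Answer: mdno

Derivation:
Hunk 1: at line 5 remove [cieb,zheqm] add [lhx,fqaj,rjzmi] -> 14 lines: xsy mryo ffn ogdgi das bto lhx fqaj rjzmi bqeiq ueotp mdno lyzu zquqb
Hunk 2: at line 9 remove [ueotp] add [lputj,hsiw,xmrj] -> 16 lines: xsy mryo ffn ogdgi das bto lhx fqaj rjzmi bqeiq lputj hsiw xmrj mdno lyzu zquqb
Hunk 3: at line 2 remove [ogdgi] add [vre,kzjd,lak] -> 18 lines: xsy mryo ffn vre kzjd lak das bto lhx fqaj rjzmi bqeiq lputj hsiw xmrj mdno lyzu zquqb
Hunk 4: at line 12 remove [lputj,hsiw,xmrj] add [nheff] -> 16 lines: xsy mryo ffn vre kzjd lak das bto lhx fqaj rjzmi bqeiq nheff mdno lyzu zquqb
Final line 14: mdno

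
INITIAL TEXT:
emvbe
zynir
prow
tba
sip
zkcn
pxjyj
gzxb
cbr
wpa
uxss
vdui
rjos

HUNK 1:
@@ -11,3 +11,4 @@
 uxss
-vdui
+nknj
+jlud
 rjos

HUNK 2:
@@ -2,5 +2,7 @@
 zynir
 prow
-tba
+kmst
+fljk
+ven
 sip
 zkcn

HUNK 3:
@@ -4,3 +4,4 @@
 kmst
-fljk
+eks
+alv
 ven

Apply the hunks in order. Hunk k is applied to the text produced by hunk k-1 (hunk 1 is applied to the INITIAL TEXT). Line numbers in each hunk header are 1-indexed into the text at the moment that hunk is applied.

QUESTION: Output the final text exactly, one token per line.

Hunk 1: at line 11 remove [vdui] add [nknj,jlud] -> 14 lines: emvbe zynir prow tba sip zkcn pxjyj gzxb cbr wpa uxss nknj jlud rjos
Hunk 2: at line 2 remove [tba] add [kmst,fljk,ven] -> 16 lines: emvbe zynir prow kmst fljk ven sip zkcn pxjyj gzxb cbr wpa uxss nknj jlud rjos
Hunk 3: at line 4 remove [fljk] add [eks,alv] -> 17 lines: emvbe zynir prow kmst eks alv ven sip zkcn pxjyj gzxb cbr wpa uxss nknj jlud rjos

Answer: emvbe
zynir
prow
kmst
eks
alv
ven
sip
zkcn
pxjyj
gzxb
cbr
wpa
uxss
nknj
jlud
rjos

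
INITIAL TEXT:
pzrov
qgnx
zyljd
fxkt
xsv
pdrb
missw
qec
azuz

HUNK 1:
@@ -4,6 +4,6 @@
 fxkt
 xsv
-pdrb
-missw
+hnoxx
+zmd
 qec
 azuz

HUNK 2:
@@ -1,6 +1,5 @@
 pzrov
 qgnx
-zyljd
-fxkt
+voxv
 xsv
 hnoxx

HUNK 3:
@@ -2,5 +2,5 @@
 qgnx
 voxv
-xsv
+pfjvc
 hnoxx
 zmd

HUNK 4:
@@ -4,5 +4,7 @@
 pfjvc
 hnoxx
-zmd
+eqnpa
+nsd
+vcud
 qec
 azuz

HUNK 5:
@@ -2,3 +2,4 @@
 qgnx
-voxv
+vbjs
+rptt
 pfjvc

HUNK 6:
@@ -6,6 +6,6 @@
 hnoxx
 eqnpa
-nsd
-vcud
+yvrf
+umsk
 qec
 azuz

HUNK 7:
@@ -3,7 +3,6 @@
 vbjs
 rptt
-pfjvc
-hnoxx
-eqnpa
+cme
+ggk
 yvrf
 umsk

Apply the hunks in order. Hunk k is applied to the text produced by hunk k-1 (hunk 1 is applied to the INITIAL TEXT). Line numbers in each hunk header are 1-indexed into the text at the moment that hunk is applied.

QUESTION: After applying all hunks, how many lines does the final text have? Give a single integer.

Hunk 1: at line 4 remove [pdrb,missw] add [hnoxx,zmd] -> 9 lines: pzrov qgnx zyljd fxkt xsv hnoxx zmd qec azuz
Hunk 2: at line 1 remove [zyljd,fxkt] add [voxv] -> 8 lines: pzrov qgnx voxv xsv hnoxx zmd qec azuz
Hunk 3: at line 2 remove [xsv] add [pfjvc] -> 8 lines: pzrov qgnx voxv pfjvc hnoxx zmd qec azuz
Hunk 4: at line 4 remove [zmd] add [eqnpa,nsd,vcud] -> 10 lines: pzrov qgnx voxv pfjvc hnoxx eqnpa nsd vcud qec azuz
Hunk 5: at line 2 remove [voxv] add [vbjs,rptt] -> 11 lines: pzrov qgnx vbjs rptt pfjvc hnoxx eqnpa nsd vcud qec azuz
Hunk 6: at line 6 remove [nsd,vcud] add [yvrf,umsk] -> 11 lines: pzrov qgnx vbjs rptt pfjvc hnoxx eqnpa yvrf umsk qec azuz
Hunk 7: at line 3 remove [pfjvc,hnoxx,eqnpa] add [cme,ggk] -> 10 lines: pzrov qgnx vbjs rptt cme ggk yvrf umsk qec azuz
Final line count: 10

Answer: 10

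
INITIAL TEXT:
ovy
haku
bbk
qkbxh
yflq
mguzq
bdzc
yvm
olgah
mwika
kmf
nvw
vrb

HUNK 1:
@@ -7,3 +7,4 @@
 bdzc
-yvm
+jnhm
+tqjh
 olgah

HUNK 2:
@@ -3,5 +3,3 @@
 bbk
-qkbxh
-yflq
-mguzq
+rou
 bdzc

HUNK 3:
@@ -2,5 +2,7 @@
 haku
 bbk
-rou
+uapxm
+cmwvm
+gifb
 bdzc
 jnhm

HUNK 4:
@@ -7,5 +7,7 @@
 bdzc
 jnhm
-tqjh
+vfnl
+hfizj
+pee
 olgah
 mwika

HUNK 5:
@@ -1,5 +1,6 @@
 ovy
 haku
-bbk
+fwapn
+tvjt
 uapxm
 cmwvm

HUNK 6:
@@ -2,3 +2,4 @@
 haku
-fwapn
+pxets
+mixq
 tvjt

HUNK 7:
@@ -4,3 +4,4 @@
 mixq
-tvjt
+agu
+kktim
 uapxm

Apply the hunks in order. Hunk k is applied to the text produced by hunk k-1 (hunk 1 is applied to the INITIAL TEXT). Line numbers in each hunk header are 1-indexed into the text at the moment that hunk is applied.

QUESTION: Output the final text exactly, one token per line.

Answer: ovy
haku
pxets
mixq
agu
kktim
uapxm
cmwvm
gifb
bdzc
jnhm
vfnl
hfizj
pee
olgah
mwika
kmf
nvw
vrb

Derivation:
Hunk 1: at line 7 remove [yvm] add [jnhm,tqjh] -> 14 lines: ovy haku bbk qkbxh yflq mguzq bdzc jnhm tqjh olgah mwika kmf nvw vrb
Hunk 2: at line 3 remove [qkbxh,yflq,mguzq] add [rou] -> 12 lines: ovy haku bbk rou bdzc jnhm tqjh olgah mwika kmf nvw vrb
Hunk 3: at line 2 remove [rou] add [uapxm,cmwvm,gifb] -> 14 lines: ovy haku bbk uapxm cmwvm gifb bdzc jnhm tqjh olgah mwika kmf nvw vrb
Hunk 4: at line 7 remove [tqjh] add [vfnl,hfizj,pee] -> 16 lines: ovy haku bbk uapxm cmwvm gifb bdzc jnhm vfnl hfizj pee olgah mwika kmf nvw vrb
Hunk 5: at line 1 remove [bbk] add [fwapn,tvjt] -> 17 lines: ovy haku fwapn tvjt uapxm cmwvm gifb bdzc jnhm vfnl hfizj pee olgah mwika kmf nvw vrb
Hunk 6: at line 2 remove [fwapn] add [pxets,mixq] -> 18 lines: ovy haku pxets mixq tvjt uapxm cmwvm gifb bdzc jnhm vfnl hfizj pee olgah mwika kmf nvw vrb
Hunk 7: at line 4 remove [tvjt] add [agu,kktim] -> 19 lines: ovy haku pxets mixq agu kktim uapxm cmwvm gifb bdzc jnhm vfnl hfizj pee olgah mwika kmf nvw vrb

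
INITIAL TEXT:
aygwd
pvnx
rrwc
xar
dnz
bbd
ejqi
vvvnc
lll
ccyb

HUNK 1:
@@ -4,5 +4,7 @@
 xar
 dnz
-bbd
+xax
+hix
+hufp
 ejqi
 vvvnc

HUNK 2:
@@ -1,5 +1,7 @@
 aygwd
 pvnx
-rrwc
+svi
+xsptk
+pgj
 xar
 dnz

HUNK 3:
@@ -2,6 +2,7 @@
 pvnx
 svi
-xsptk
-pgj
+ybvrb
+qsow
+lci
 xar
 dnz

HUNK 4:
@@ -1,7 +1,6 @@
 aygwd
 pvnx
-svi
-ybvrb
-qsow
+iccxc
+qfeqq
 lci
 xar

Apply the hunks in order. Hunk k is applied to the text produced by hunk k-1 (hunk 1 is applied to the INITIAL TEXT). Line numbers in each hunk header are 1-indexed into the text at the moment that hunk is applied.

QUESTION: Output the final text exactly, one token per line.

Answer: aygwd
pvnx
iccxc
qfeqq
lci
xar
dnz
xax
hix
hufp
ejqi
vvvnc
lll
ccyb

Derivation:
Hunk 1: at line 4 remove [bbd] add [xax,hix,hufp] -> 12 lines: aygwd pvnx rrwc xar dnz xax hix hufp ejqi vvvnc lll ccyb
Hunk 2: at line 1 remove [rrwc] add [svi,xsptk,pgj] -> 14 lines: aygwd pvnx svi xsptk pgj xar dnz xax hix hufp ejqi vvvnc lll ccyb
Hunk 3: at line 2 remove [xsptk,pgj] add [ybvrb,qsow,lci] -> 15 lines: aygwd pvnx svi ybvrb qsow lci xar dnz xax hix hufp ejqi vvvnc lll ccyb
Hunk 4: at line 1 remove [svi,ybvrb,qsow] add [iccxc,qfeqq] -> 14 lines: aygwd pvnx iccxc qfeqq lci xar dnz xax hix hufp ejqi vvvnc lll ccyb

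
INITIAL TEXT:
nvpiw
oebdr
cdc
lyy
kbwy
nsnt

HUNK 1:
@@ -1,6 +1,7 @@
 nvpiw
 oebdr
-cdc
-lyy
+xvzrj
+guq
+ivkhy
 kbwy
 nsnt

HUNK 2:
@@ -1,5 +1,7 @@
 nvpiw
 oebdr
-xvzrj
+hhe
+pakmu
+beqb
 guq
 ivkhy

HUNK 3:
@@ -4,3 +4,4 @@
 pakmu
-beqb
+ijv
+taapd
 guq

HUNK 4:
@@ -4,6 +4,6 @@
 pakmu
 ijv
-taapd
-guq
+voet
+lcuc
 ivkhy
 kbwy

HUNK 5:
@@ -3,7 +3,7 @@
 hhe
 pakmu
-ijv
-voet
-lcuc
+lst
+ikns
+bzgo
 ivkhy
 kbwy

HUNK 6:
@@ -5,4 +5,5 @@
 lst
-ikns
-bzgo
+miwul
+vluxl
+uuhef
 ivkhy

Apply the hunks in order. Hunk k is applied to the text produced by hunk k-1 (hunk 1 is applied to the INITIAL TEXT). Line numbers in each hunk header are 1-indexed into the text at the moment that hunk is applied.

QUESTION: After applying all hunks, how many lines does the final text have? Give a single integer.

Hunk 1: at line 1 remove [cdc,lyy] add [xvzrj,guq,ivkhy] -> 7 lines: nvpiw oebdr xvzrj guq ivkhy kbwy nsnt
Hunk 2: at line 1 remove [xvzrj] add [hhe,pakmu,beqb] -> 9 lines: nvpiw oebdr hhe pakmu beqb guq ivkhy kbwy nsnt
Hunk 3: at line 4 remove [beqb] add [ijv,taapd] -> 10 lines: nvpiw oebdr hhe pakmu ijv taapd guq ivkhy kbwy nsnt
Hunk 4: at line 4 remove [taapd,guq] add [voet,lcuc] -> 10 lines: nvpiw oebdr hhe pakmu ijv voet lcuc ivkhy kbwy nsnt
Hunk 5: at line 3 remove [ijv,voet,lcuc] add [lst,ikns,bzgo] -> 10 lines: nvpiw oebdr hhe pakmu lst ikns bzgo ivkhy kbwy nsnt
Hunk 6: at line 5 remove [ikns,bzgo] add [miwul,vluxl,uuhef] -> 11 lines: nvpiw oebdr hhe pakmu lst miwul vluxl uuhef ivkhy kbwy nsnt
Final line count: 11

Answer: 11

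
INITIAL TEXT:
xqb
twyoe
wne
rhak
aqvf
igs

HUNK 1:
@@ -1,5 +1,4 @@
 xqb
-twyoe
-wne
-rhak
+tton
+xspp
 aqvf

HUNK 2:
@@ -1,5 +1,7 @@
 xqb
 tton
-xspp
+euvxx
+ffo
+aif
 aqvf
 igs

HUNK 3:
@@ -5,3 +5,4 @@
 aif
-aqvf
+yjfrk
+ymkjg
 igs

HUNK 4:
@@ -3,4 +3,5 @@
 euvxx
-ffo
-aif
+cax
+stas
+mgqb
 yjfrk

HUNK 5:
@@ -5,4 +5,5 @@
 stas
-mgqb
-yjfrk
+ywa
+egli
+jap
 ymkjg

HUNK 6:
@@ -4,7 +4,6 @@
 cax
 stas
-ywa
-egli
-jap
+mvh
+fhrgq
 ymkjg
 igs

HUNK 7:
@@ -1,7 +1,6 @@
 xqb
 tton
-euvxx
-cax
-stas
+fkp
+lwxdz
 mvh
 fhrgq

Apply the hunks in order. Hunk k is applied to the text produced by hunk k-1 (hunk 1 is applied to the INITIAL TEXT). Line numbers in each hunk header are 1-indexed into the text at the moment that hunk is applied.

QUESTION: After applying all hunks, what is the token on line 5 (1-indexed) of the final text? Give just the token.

Hunk 1: at line 1 remove [twyoe,wne,rhak] add [tton,xspp] -> 5 lines: xqb tton xspp aqvf igs
Hunk 2: at line 1 remove [xspp] add [euvxx,ffo,aif] -> 7 lines: xqb tton euvxx ffo aif aqvf igs
Hunk 3: at line 5 remove [aqvf] add [yjfrk,ymkjg] -> 8 lines: xqb tton euvxx ffo aif yjfrk ymkjg igs
Hunk 4: at line 3 remove [ffo,aif] add [cax,stas,mgqb] -> 9 lines: xqb tton euvxx cax stas mgqb yjfrk ymkjg igs
Hunk 5: at line 5 remove [mgqb,yjfrk] add [ywa,egli,jap] -> 10 lines: xqb tton euvxx cax stas ywa egli jap ymkjg igs
Hunk 6: at line 4 remove [ywa,egli,jap] add [mvh,fhrgq] -> 9 lines: xqb tton euvxx cax stas mvh fhrgq ymkjg igs
Hunk 7: at line 1 remove [euvxx,cax,stas] add [fkp,lwxdz] -> 8 lines: xqb tton fkp lwxdz mvh fhrgq ymkjg igs
Final line 5: mvh

Answer: mvh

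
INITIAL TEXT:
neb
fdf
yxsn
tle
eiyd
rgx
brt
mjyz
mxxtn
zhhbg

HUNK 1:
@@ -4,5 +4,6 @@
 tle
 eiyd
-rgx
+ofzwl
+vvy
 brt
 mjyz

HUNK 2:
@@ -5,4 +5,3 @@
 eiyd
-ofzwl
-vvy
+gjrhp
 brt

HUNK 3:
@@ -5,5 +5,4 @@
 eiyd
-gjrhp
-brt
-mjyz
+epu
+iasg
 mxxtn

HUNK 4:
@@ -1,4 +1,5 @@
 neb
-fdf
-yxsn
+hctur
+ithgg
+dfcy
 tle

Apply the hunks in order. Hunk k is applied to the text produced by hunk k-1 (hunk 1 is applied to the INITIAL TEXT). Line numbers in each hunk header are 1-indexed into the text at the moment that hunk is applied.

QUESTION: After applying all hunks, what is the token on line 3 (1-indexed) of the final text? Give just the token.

Hunk 1: at line 4 remove [rgx] add [ofzwl,vvy] -> 11 lines: neb fdf yxsn tle eiyd ofzwl vvy brt mjyz mxxtn zhhbg
Hunk 2: at line 5 remove [ofzwl,vvy] add [gjrhp] -> 10 lines: neb fdf yxsn tle eiyd gjrhp brt mjyz mxxtn zhhbg
Hunk 3: at line 5 remove [gjrhp,brt,mjyz] add [epu,iasg] -> 9 lines: neb fdf yxsn tle eiyd epu iasg mxxtn zhhbg
Hunk 4: at line 1 remove [fdf,yxsn] add [hctur,ithgg,dfcy] -> 10 lines: neb hctur ithgg dfcy tle eiyd epu iasg mxxtn zhhbg
Final line 3: ithgg

Answer: ithgg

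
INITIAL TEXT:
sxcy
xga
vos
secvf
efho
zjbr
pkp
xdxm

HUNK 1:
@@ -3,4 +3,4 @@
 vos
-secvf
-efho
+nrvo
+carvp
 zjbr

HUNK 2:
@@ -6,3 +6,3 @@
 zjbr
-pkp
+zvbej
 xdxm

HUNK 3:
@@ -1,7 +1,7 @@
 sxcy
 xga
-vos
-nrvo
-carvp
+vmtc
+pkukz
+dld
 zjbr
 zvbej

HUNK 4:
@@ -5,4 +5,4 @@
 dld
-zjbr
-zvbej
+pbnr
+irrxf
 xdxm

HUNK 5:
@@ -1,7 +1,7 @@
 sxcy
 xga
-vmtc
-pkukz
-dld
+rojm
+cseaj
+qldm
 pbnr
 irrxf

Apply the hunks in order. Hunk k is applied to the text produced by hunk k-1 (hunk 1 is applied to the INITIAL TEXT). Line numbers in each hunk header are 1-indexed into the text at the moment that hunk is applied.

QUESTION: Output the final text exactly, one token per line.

Answer: sxcy
xga
rojm
cseaj
qldm
pbnr
irrxf
xdxm

Derivation:
Hunk 1: at line 3 remove [secvf,efho] add [nrvo,carvp] -> 8 lines: sxcy xga vos nrvo carvp zjbr pkp xdxm
Hunk 2: at line 6 remove [pkp] add [zvbej] -> 8 lines: sxcy xga vos nrvo carvp zjbr zvbej xdxm
Hunk 3: at line 1 remove [vos,nrvo,carvp] add [vmtc,pkukz,dld] -> 8 lines: sxcy xga vmtc pkukz dld zjbr zvbej xdxm
Hunk 4: at line 5 remove [zjbr,zvbej] add [pbnr,irrxf] -> 8 lines: sxcy xga vmtc pkukz dld pbnr irrxf xdxm
Hunk 5: at line 1 remove [vmtc,pkukz,dld] add [rojm,cseaj,qldm] -> 8 lines: sxcy xga rojm cseaj qldm pbnr irrxf xdxm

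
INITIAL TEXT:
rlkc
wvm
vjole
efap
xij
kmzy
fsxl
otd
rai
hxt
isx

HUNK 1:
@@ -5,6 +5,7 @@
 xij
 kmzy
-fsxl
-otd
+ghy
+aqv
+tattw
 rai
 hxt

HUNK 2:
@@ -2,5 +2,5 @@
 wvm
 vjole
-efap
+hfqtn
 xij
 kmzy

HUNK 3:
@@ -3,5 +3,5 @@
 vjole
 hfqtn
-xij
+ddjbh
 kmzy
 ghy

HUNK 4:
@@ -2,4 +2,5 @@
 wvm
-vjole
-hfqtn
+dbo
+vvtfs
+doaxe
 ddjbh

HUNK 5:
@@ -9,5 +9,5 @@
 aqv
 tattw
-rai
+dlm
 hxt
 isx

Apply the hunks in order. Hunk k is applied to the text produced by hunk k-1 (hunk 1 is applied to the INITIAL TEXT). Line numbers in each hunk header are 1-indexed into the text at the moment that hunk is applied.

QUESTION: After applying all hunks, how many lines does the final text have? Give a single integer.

Hunk 1: at line 5 remove [fsxl,otd] add [ghy,aqv,tattw] -> 12 lines: rlkc wvm vjole efap xij kmzy ghy aqv tattw rai hxt isx
Hunk 2: at line 2 remove [efap] add [hfqtn] -> 12 lines: rlkc wvm vjole hfqtn xij kmzy ghy aqv tattw rai hxt isx
Hunk 3: at line 3 remove [xij] add [ddjbh] -> 12 lines: rlkc wvm vjole hfqtn ddjbh kmzy ghy aqv tattw rai hxt isx
Hunk 4: at line 2 remove [vjole,hfqtn] add [dbo,vvtfs,doaxe] -> 13 lines: rlkc wvm dbo vvtfs doaxe ddjbh kmzy ghy aqv tattw rai hxt isx
Hunk 5: at line 9 remove [rai] add [dlm] -> 13 lines: rlkc wvm dbo vvtfs doaxe ddjbh kmzy ghy aqv tattw dlm hxt isx
Final line count: 13

Answer: 13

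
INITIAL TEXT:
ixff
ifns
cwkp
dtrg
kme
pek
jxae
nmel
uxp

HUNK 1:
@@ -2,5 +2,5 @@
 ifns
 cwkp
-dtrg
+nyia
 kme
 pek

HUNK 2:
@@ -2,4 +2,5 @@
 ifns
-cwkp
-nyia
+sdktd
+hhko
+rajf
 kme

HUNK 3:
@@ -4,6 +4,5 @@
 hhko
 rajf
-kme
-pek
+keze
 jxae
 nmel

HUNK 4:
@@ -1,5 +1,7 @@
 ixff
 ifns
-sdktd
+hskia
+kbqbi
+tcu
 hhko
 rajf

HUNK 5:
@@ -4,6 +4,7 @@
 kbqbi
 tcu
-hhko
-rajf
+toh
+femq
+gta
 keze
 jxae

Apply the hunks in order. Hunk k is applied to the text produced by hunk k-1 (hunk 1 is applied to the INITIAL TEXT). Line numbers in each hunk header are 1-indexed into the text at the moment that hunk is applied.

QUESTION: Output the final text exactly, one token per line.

Hunk 1: at line 2 remove [dtrg] add [nyia] -> 9 lines: ixff ifns cwkp nyia kme pek jxae nmel uxp
Hunk 2: at line 2 remove [cwkp,nyia] add [sdktd,hhko,rajf] -> 10 lines: ixff ifns sdktd hhko rajf kme pek jxae nmel uxp
Hunk 3: at line 4 remove [kme,pek] add [keze] -> 9 lines: ixff ifns sdktd hhko rajf keze jxae nmel uxp
Hunk 4: at line 1 remove [sdktd] add [hskia,kbqbi,tcu] -> 11 lines: ixff ifns hskia kbqbi tcu hhko rajf keze jxae nmel uxp
Hunk 5: at line 4 remove [hhko,rajf] add [toh,femq,gta] -> 12 lines: ixff ifns hskia kbqbi tcu toh femq gta keze jxae nmel uxp

Answer: ixff
ifns
hskia
kbqbi
tcu
toh
femq
gta
keze
jxae
nmel
uxp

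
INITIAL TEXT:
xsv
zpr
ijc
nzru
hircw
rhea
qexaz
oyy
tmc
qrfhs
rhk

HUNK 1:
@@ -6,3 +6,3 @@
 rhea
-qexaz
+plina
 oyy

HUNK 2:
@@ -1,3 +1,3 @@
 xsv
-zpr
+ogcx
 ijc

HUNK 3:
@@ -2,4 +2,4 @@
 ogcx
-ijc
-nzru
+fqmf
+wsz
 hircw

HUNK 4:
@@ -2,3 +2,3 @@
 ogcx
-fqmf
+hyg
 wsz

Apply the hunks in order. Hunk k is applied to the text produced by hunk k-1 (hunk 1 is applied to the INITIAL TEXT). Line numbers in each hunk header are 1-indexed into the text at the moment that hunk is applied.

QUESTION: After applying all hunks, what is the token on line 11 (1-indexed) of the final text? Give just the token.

Hunk 1: at line 6 remove [qexaz] add [plina] -> 11 lines: xsv zpr ijc nzru hircw rhea plina oyy tmc qrfhs rhk
Hunk 2: at line 1 remove [zpr] add [ogcx] -> 11 lines: xsv ogcx ijc nzru hircw rhea plina oyy tmc qrfhs rhk
Hunk 3: at line 2 remove [ijc,nzru] add [fqmf,wsz] -> 11 lines: xsv ogcx fqmf wsz hircw rhea plina oyy tmc qrfhs rhk
Hunk 4: at line 2 remove [fqmf] add [hyg] -> 11 lines: xsv ogcx hyg wsz hircw rhea plina oyy tmc qrfhs rhk
Final line 11: rhk

Answer: rhk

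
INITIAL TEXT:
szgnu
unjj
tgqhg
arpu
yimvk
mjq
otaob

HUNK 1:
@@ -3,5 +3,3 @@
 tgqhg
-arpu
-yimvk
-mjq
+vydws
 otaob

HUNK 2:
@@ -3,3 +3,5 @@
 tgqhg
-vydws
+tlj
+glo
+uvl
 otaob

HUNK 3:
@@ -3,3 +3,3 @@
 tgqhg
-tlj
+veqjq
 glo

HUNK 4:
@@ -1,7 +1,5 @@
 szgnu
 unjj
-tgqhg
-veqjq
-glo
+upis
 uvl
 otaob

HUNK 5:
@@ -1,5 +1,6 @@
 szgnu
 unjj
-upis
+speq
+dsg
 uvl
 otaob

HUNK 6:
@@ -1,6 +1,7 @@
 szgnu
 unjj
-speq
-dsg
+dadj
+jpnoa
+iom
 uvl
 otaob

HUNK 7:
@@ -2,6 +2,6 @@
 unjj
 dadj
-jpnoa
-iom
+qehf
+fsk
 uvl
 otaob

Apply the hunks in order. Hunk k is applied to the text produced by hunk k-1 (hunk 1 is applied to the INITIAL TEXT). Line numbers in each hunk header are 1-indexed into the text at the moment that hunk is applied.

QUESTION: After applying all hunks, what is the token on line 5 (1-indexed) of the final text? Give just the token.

Hunk 1: at line 3 remove [arpu,yimvk,mjq] add [vydws] -> 5 lines: szgnu unjj tgqhg vydws otaob
Hunk 2: at line 3 remove [vydws] add [tlj,glo,uvl] -> 7 lines: szgnu unjj tgqhg tlj glo uvl otaob
Hunk 3: at line 3 remove [tlj] add [veqjq] -> 7 lines: szgnu unjj tgqhg veqjq glo uvl otaob
Hunk 4: at line 1 remove [tgqhg,veqjq,glo] add [upis] -> 5 lines: szgnu unjj upis uvl otaob
Hunk 5: at line 1 remove [upis] add [speq,dsg] -> 6 lines: szgnu unjj speq dsg uvl otaob
Hunk 6: at line 1 remove [speq,dsg] add [dadj,jpnoa,iom] -> 7 lines: szgnu unjj dadj jpnoa iom uvl otaob
Hunk 7: at line 2 remove [jpnoa,iom] add [qehf,fsk] -> 7 lines: szgnu unjj dadj qehf fsk uvl otaob
Final line 5: fsk

Answer: fsk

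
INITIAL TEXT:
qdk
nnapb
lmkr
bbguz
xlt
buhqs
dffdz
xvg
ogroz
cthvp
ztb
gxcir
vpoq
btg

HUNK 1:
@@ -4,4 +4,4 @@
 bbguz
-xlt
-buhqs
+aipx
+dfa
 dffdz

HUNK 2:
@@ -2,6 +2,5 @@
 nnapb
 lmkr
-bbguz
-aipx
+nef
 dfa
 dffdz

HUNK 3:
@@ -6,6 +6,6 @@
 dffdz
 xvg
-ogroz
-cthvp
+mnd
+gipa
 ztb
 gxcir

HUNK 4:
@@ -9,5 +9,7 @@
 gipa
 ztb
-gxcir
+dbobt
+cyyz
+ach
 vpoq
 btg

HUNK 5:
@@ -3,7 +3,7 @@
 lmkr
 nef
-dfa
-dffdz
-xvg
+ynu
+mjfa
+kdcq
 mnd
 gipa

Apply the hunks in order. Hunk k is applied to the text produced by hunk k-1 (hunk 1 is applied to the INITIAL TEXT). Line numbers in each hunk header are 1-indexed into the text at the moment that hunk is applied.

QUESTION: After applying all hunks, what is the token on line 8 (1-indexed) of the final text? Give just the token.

Answer: mnd

Derivation:
Hunk 1: at line 4 remove [xlt,buhqs] add [aipx,dfa] -> 14 lines: qdk nnapb lmkr bbguz aipx dfa dffdz xvg ogroz cthvp ztb gxcir vpoq btg
Hunk 2: at line 2 remove [bbguz,aipx] add [nef] -> 13 lines: qdk nnapb lmkr nef dfa dffdz xvg ogroz cthvp ztb gxcir vpoq btg
Hunk 3: at line 6 remove [ogroz,cthvp] add [mnd,gipa] -> 13 lines: qdk nnapb lmkr nef dfa dffdz xvg mnd gipa ztb gxcir vpoq btg
Hunk 4: at line 9 remove [gxcir] add [dbobt,cyyz,ach] -> 15 lines: qdk nnapb lmkr nef dfa dffdz xvg mnd gipa ztb dbobt cyyz ach vpoq btg
Hunk 5: at line 3 remove [dfa,dffdz,xvg] add [ynu,mjfa,kdcq] -> 15 lines: qdk nnapb lmkr nef ynu mjfa kdcq mnd gipa ztb dbobt cyyz ach vpoq btg
Final line 8: mnd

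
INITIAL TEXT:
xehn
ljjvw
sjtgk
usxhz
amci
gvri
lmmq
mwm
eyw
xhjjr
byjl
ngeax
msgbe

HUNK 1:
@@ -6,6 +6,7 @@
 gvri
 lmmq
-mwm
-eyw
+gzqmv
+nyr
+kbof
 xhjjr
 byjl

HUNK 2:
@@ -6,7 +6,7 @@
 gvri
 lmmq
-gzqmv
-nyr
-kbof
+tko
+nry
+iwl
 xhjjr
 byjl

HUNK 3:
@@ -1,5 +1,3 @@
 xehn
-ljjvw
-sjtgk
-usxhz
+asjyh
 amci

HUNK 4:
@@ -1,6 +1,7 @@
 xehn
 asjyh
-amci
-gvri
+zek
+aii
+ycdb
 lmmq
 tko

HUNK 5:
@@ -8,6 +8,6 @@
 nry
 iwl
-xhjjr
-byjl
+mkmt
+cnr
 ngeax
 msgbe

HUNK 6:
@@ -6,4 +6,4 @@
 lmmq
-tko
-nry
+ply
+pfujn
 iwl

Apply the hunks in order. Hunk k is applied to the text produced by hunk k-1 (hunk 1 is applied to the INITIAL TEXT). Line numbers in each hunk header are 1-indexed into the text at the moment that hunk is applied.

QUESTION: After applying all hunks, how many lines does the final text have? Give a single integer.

Answer: 13

Derivation:
Hunk 1: at line 6 remove [mwm,eyw] add [gzqmv,nyr,kbof] -> 14 lines: xehn ljjvw sjtgk usxhz amci gvri lmmq gzqmv nyr kbof xhjjr byjl ngeax msgbe
Hunk 2: at line 6 remove [gzqmv,nyr,kbof] add [tko,nry,iwl] -> 14 lines: xehn ljjvw sjtgk usxhz amci gvri lmmq tko nry iwl xhjjr byjl ngeax msgbe
Hunk 3: at line 1 remove [ljjvw,sjtgk,usxhz] add [asjyh] -> 12 lines: xehn asjyh amci gvri lmmq tko nry iwl xhjjr byjl ngeax msgbe
Hunk 4: at line 1 remove [amci,gvri] add [zek,aii,ycdb] -> 13 lines: xehn asjyh zek aii ycdb lmmq tko nry iwl xhjjr byjl ngeax msgbe
Hunk 5: at line 8 remove [xhjjr,byjl] add [mkmt,cnr] -> 13 lines: xehn asjyh zek aii ycdb lmmq tko nry iwl mkmt cnr ngeax msgbe
Hunk 6: at line 6 remove [tko,nry] add [ply,pfujn] -> 13 lines: xehn asjyh zek aii ycdb lmmq ply pfujn iwl mkmt cnr ngeax msgbe
Final line count: 13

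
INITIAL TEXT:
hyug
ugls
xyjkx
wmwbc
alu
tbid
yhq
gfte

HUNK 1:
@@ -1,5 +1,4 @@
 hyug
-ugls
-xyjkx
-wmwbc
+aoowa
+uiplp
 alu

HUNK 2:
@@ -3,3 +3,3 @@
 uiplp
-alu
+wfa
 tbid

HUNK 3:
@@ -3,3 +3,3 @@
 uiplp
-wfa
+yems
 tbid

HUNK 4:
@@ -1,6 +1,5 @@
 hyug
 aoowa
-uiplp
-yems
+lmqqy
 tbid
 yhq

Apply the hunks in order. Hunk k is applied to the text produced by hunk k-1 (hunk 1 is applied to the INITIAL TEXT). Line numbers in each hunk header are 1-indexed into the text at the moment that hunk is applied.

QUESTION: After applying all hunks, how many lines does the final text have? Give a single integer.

Answer: 6

Derivation:
Hunk 1: at line 1 remove [ugls,xyjkx,wmwbc] add [aoowa,uiplp] -> 7 lines: hyug aoowa uiplp alu tbid yhq gfte
Hunk 2: at line 3 remove [alu] add [wfa] -> 7 lines: hyug aoowa uiplp wfa tbid yhq gfte
Hunk 3: at line 3 remove [wfa] add [yems] -> 7 lines: hyug aoowa uiplp yems tbid yhq gfte
Hunk 4: at line 1 remove [uiplp,yems] add [lmqqy] -> 6 lines: hyug aoowa lmqqy tbid yhq gfte
Final line count: 6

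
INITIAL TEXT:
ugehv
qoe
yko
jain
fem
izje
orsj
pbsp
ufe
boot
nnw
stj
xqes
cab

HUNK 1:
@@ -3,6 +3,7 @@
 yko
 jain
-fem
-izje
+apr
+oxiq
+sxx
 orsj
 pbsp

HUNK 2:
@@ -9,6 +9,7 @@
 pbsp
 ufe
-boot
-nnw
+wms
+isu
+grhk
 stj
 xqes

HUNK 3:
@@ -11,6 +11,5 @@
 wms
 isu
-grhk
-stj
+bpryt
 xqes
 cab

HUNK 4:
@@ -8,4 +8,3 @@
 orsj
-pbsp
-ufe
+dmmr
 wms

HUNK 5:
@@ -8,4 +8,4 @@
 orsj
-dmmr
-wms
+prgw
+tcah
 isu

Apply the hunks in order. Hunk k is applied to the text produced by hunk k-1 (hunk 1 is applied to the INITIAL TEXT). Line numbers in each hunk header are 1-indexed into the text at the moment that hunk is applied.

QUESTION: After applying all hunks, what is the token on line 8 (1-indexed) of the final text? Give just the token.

Answer: orsj

Derivation:
Hunk 1: at line 3 remove [fem,izje] add [apr,oxiq,sxx] -> 15 lines: ugehv qoe yko jain apr oxiq sxx orsj pbsp ufe boot nnw stj xqes cab
Hunk 2: at line 9 remove [boot,nnw] add [wms,isu,grhk] -> 16 lines: ugehv qoe yko jain apr oxiq sxx orsj pbsp ufe wms isu grhk stj xqes cab
Hunk 3: at line 11 remove [grhk,stj] add [bpryt] -> 15 lines: ugehv qoe yko jain apr oxiq sxx orsj pbsp ufe wms isu bpryt xqes cab
Hunk 4: at line 8 remove [pbsp,ufe] add [dmmr] -> 14 lines: ugehv qoe yko jain apr oxiq sxx orsj dmmr wms isu bpryt xqes cab
Hunk 5: at line 8 remove [dmmr,wms] add [prgw,tcah] -> 14 lines: ugehv qoe yko jain apr oxiq sxx orsj prgw tcah isu bpryt xqes cab
Final line 8: orsj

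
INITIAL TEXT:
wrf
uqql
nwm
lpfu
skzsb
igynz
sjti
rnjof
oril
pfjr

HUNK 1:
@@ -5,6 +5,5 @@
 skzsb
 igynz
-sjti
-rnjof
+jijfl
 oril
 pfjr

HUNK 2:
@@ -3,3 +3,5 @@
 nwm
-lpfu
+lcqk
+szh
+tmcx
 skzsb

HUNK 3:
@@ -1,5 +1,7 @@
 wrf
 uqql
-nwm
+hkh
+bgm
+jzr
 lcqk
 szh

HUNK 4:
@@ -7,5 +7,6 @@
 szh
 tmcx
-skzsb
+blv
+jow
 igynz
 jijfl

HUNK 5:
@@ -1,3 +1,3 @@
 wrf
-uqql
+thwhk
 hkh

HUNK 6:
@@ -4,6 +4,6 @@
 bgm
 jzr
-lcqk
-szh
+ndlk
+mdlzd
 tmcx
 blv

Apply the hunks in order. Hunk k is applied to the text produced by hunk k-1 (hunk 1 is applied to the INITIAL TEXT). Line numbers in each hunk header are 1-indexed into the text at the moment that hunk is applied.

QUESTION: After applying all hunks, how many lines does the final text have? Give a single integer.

Answer: 14

Derivation:
Hunk 1: at line 5 remove [sjti,rnjof] add [jijfl] -> 9 lines: wrf uqql nwm lpfu skzsb igynz jijfl oril pfjr
Hunk 2: at line 3 remove [lpfu] add [lcqk,szh,tmcx] -> 11 lines: wrf uqql nwm lcqk szh tmcx skzsb igynz jijfl oril pfjr
Hunk 3: at line 1 remove [nwm] add [hkh,bgm,jzr] -> 13 lines: wrf uqql hkh bgm jzr lcqk szh tmcx skzsb igynz jijfl oril pfjr
Hunk 4: at line 7 remove [skzsb] add [blv,jow] -> 14 lines: wrf uqql hkh bgm jzr lcqk szh tmcx blv jow igynz jijfl oril pfjr
Hunk 5: at line 1 remove [uqql] add [thwhk] -> 14 lines: wrf thwhk hkh bgm jzr lcqk szh tmcx blv jow igynz jijfl oril pfjr
Hunk 6: at line 4 remove [lcqk,szh] add [ndlk,mdlzd] -> 14 lines: wrf thwhk hkh bgm jzr ndlk mdlzd tmcx blv jow igynz jijfl oril pfjr
Final line count: 14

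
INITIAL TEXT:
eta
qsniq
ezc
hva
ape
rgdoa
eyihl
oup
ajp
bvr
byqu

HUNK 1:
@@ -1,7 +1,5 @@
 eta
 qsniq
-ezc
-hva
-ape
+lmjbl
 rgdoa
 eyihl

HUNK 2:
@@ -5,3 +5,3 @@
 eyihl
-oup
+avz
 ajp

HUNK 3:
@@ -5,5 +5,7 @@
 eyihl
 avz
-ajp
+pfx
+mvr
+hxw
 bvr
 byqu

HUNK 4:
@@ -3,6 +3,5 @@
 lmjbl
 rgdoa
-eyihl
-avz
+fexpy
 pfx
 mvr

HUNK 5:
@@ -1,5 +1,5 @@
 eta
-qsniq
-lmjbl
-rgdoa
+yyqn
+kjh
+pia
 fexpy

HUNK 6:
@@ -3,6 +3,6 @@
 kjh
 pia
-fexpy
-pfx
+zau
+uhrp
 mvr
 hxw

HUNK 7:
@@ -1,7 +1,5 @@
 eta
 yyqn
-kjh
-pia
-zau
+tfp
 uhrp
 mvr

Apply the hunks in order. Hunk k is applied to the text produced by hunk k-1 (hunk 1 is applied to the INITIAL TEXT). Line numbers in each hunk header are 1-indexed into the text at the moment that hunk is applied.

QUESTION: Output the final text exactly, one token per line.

Hunk 1: at line 1 remove [ezc,hva,ape] add [lmjbl] -> 9 lines: eta qsniq lmjbl rgdoa eyihl oup ajp bvr byqu
Hunk 2: at line 5 remove [oup] add [avz] -> 9 lines: eta qsniq lmjbl rgdoa eyihl avz ajp bvr byqu
Hunk 3: at line 5 remove [ajp] add [pfx,mvr,hxw] -> 11 lines: eta qsniq lmjbl rgdoa eyihl avz pfx mvr hxw bvr byqu
Hunk 4: at line 3 remove [eyihl,avz] add [fexpy] -> 10 lines: eta qsniq lmjbl rgdoa fexpy pfx mvr hxw bvr byqu
Hunk 5: at line 1 remove [qsniq,lmjbl,rgdoa] add [yyqn,kjh,pia] -> 10 lines: eta yyqn kjh pia fexpy pfx mvr hxw bvr byqu
Hunk 6: at line 3 remove [fexpy,pfx] add [zau,uhrp] -> 10 lines: eta yyqn kjh pia zau uhrp mvr hxw bvr byqu
Hunk 7: at line 1 remove [kjh,pia,zau] add [tfp] -> 8 lines: eta yyqn tfp uhrp mvr hxw bvr byqu

Answer: eta
yyqn
tfp
uhrp
mvr
hxw
bvr
byqu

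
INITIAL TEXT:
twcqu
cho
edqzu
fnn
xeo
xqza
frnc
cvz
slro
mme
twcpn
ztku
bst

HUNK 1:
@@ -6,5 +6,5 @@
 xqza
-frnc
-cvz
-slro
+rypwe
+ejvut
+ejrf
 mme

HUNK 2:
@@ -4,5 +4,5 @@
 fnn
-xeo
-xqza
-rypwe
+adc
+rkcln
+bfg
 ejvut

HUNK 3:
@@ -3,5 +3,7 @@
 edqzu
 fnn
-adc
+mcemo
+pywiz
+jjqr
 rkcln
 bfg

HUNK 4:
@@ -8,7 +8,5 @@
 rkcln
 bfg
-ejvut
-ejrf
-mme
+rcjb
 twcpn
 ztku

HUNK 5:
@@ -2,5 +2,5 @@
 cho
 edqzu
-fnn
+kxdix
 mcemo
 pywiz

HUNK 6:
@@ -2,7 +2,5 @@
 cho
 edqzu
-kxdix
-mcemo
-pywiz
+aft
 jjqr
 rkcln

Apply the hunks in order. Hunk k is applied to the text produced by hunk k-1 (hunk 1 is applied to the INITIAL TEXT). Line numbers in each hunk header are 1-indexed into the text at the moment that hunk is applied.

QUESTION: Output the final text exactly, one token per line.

Hunk 1: at line 6 remove [frnc,cvz,slro] add [rypwe,ejvut,ejrf] -> 13 lines: twcqu cho edqzu fnn xeo xqza rypwe ejvut ejrf mme twcpn ztku bst
Hunk 2: at line 4 remove [xeo,xqza,rypwe] add [adc,rkcln,bfg] -> 13 lines: twcqu cho edqzu fnn adc rkcln bfg ejvut ejrf mme twcpn ztku bst
Hunk 3: at line 3 remove [adc] add [mcemo,pywiz,jjqr] -> 15 lines: twcqu cho edqzu fnn mcemo pywiz jjqr rkcln bfg ejvut ejrf mme twcpn ztku bst
Hunk 4: at line 8 remove [ejvut,ejrf,mme] add [rcjb] -> 13 lines: twcqu cho edqzu fnn mcemo pywiz jjqr rkcln bfg rcjb twcpn ztku bst
Hunk 5: at line 2 remove [fnn] add [kxdix] -> 13 lines: twcqu cho edqzu kxdix mcemo pywiz jjqr rkcln bfg rcjb twcpn ztku bst
Hunk 6: at line 2 remove [kxdix,mcemo,pywiz] add [aft] -> 11 lines: twcqu cho edqzu aft jjqr rkcln bfg rcjb twcpn ztku bst

Answer: twcqu
cho
edqzu
aft
jjqr
rkcln
bfg
rcjb
twcpn
ztku
bst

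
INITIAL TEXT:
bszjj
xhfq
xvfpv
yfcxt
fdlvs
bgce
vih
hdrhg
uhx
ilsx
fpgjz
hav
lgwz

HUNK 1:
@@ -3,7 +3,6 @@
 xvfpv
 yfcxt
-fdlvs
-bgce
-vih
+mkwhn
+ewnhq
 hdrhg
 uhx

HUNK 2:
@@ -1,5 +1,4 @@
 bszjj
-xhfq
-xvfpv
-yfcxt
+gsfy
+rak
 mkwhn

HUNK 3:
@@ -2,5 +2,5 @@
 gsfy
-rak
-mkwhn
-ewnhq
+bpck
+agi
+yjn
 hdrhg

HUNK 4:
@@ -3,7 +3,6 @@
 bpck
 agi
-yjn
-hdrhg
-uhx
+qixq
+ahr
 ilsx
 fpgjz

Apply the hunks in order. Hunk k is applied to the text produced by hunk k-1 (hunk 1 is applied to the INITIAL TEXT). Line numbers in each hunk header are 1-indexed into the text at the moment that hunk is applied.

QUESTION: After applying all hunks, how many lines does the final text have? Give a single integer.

Hunk 1: at line 3 remove [fdlvs,bgce,vih] add [mkwhn,ewnhq] -> 12 lines: bszjj xhfq xvfpv yfcxt mkwhn ewnhq hdrhg uhx ilsx fpgjz hav lgwz
Hunk 2: at line 1 remove [xhfq,xvfpv,yfcxt] add [gsfy,rak] -> 11 lines: bszjj gsfy rak mkwhn ewnhq hdrhg uhx ilsx fpgjz hav lgwz
Hunk 3: at line 2 remove [rak,mkwhn,ewnhq] add [bpck,agi,yjn] -> 11 lines: bszjj gsfy bpck agi yjn hdrhg uhx ilsx fpgjz hav lgwz
Hunk 4: at line 3 remove [yjn,hdrhg,uhx] add [qixq,ahr] -> 10 lines: bszjj gsfy bpck agi qixq ahr ilsx fpgjz hav lgwz
Final line count: 10

Answer: 10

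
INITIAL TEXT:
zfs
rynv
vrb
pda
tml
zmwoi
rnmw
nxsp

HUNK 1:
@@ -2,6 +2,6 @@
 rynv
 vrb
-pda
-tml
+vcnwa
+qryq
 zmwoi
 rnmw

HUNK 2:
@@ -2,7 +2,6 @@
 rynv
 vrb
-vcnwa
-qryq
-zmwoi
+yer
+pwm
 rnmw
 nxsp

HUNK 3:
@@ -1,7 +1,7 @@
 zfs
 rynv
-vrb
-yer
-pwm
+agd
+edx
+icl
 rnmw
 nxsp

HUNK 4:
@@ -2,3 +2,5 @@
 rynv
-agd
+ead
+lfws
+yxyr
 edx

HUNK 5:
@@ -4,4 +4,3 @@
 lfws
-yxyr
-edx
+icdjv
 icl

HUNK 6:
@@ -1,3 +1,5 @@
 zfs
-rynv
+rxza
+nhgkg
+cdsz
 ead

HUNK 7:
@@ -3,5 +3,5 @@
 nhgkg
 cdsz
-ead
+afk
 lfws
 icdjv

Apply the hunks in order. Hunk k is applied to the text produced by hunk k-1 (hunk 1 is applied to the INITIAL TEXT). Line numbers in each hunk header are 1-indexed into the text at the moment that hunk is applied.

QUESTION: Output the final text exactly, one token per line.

Hunk 1: at line 2 remove [pda,tml] add [vcnwa,qryq] -> 8 lines: zfs rynv vrb vcnwa qryq zmwoi rnmw nxsp
Hunk 2: at line 2 remove [vcnwa,qryq,zmwoi] add [yer,pwm] -> 7 lines: zfs rynv vrb yer pwm rnmw nxsp
Hunk 3: at line 1 remove [vrb,yer,pwm] add [agd,edx,icl] -> 7 lines: zfs rynv agd edx icl rnmw nxsp
Hunk 4: at line 2 remove [agd] add [ead,lfws,yxyr] -> 9 lines: zfs rynv ead lfws yxyr edx icl rnmw nxsp
Hunk 5: at line 4 remove [yxyr,edx] add [icdjv] -> 8 lines: zfs rynv ead lfws icdjv icl rnmw nxsp
Hunk 6: at line 1 remove [rynv] add [rxza,nhgkg,cdsz] -> 10 lines: zfs rxza nhgkg cdsz ead lfws icdjv icl rnmw nxsp
Hunk 7: at line 3 remove [ead] add [afk] -> 10 lines: zfs rxza nhgkg cdsz afk lfws icdjv icl rnmw nxsp

Answer: zfs
rxza
nhgkg
cdsz
afk
lfws
icdjv
icl
rnmw
nxsp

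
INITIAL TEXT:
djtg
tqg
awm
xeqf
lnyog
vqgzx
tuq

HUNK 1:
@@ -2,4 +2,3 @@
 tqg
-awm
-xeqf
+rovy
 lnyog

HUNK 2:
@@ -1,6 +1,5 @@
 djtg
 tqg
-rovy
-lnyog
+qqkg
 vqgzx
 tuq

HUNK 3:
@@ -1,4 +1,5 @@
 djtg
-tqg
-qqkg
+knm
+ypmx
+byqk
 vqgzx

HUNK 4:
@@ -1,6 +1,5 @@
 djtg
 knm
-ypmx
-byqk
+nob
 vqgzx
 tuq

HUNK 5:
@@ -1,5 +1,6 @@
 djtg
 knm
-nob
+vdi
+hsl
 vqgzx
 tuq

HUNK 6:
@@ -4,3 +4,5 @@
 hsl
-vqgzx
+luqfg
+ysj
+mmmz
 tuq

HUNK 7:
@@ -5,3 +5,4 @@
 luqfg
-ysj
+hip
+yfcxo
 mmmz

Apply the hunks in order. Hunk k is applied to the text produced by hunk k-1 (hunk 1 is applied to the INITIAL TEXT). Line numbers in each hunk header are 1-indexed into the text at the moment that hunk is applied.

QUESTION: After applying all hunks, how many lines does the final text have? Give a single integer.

Answer: 9

Derivation:
Hunk 1: at line 2 remove [awm,xeqf] add [rovy] -> 6 lines: djtg tqg rovy lnyog vqgzx tuq
Hunk 2: at line 1 remove [rovy,lnyog] add [qqkg] -> 5 lines: djtg tqg qqkg vqgzx tuq
Hunk 3: at line 1 remove [tqg,qqkg] add [knm,ypmx,byqk] -> 6 lines: djtg knm ypmx byqk vqgzx tuq
Hunk 4: at line 1 remove [ypmx,byqk] add [nob] -> 5 lines: djtg knm nob vqgzx tuq
Hunk 5: at line 1 remove [nob] add [vdi,hsl] -> 6 lines: djtg knm vdi hsl vqgzx tuq
Hunk 6: at line 4 remove [vqgzx] add [luqfg,ysj,mmmz] -> 8 lines: djtg knm vdi hsl luqfg ysj mmmz tuq
Hunk 7: at line 5 remove [ysj] add [hip,yfcxo] -> 9 lines: djtg knm vdi hsl luqfg hip yfcxo mmmz tuq
Final line count: 9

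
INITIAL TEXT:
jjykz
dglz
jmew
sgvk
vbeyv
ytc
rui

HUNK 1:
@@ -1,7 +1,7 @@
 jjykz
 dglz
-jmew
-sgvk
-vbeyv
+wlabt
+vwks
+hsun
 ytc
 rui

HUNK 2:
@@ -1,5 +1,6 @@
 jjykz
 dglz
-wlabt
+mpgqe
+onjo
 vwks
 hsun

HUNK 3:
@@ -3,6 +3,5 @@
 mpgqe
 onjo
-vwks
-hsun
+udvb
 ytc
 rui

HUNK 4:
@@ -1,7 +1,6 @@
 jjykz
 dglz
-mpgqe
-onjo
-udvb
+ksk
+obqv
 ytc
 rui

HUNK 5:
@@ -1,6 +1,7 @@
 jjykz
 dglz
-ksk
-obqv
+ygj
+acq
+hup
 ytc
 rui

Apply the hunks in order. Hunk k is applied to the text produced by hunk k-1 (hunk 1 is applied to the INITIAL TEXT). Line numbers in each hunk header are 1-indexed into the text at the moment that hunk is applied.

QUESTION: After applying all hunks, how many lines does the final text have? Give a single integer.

Answer: 7

Derivation:
Hunk 1: at line 1 remove [jmew,sgvk,vbeyv] add [wlabt,vwks,hsun] -> 7 lines: jjykz dglz wlabt vwks hsun ytc rui
Hunk 2: at line 1 remove [wlabt] add [mpgqe,onjo] -> 8 lines: jjykz dglz mpgqe onjo vwks hsun ytc rui
Hunk 3: at line 3 remove [vwks,hsun] add [udvb] -> 7 lines: jjykz dglz mpgqe onjo udvb ytc rui
Hunk 4: at line 1 remove [mpgqe,onjo,udvb] add [ksk,obqv] -> 6 lines: jjykz dglz ksk obqv ytc rui
Hunk 5: at line 1 remove [ksk,obqv] add [ygj,acq,hup] -> 7 lines: jjykz dglz ygj acq hup ytc rui
Final line count: 7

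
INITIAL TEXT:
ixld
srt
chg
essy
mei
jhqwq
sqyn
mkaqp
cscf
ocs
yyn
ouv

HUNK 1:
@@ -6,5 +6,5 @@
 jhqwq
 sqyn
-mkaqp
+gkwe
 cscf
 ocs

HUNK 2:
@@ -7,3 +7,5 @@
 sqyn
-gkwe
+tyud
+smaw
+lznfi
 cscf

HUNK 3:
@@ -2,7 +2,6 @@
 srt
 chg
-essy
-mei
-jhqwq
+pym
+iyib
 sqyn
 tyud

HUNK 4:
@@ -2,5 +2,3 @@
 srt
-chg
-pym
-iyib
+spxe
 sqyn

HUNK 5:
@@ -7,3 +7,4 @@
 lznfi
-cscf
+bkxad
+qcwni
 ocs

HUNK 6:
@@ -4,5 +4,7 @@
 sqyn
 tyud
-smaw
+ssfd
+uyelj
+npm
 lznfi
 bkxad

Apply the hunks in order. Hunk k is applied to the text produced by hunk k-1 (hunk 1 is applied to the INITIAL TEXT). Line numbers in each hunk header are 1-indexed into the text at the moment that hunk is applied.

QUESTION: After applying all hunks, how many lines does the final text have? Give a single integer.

Hunk 1: at line 6 remove [mkaqp] add [gkwe] -> 12 lines: ixld srt chg essy mei jhqwq sqyn gkwe cscf ocs yyn ouv
Hunk 2: at line 7 remove [gkwe] add [tyud,smaw,lznfi] -> 14 lines: ixld srt chg essy mei jhqwq sqyn tyud smaw lznfi cscf ocs yyn ouv
Hunk 3: at line 2 remove [essy,mei,jhqwq] add [pym,iyib] -> 13 lines: ixld srt chg pym iyib sqyn tyud smaw lznfi cscf ocs yyn ouv
Hunk 4: at line 2 remove [chg,pym,iyib] add [spxe] -> 11 lines: ixld srt spxe sqyn tyud smaw lznfi cscf ocs yyn ouv
Hunk 5: at line 7 remove [cscf] add [bkxad,qcwni] -> 12 lines: ixld srt spxe sqyn tyud smaw lznfi bkxad qcwni ocs yyn ouv
Hunk 6: at line 4 remove [smaw] add [ssfd,uyelj,npm] -> 14 lines: ixld srt spxe sqyn tyud ssfd uyelj npm lznfi bkxad qcwni ocs yyn ouv
Final line count: 14

Answer: 14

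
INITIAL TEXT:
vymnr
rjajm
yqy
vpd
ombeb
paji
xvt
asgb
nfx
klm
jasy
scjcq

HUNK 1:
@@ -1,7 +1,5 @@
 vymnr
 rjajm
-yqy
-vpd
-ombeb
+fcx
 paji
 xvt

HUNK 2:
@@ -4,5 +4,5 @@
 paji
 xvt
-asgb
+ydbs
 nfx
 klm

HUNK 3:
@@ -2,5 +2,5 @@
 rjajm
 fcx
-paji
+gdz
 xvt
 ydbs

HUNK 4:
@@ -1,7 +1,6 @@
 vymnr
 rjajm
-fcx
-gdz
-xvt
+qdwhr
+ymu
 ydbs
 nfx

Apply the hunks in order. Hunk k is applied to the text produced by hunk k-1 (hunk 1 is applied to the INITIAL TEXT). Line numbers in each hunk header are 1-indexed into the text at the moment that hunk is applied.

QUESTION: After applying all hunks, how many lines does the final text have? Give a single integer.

Hunk 1: at line 1 remove [yqy,vpd,ombeb] add [fcx] -> 10 lines: vymnr rjajm fcx paji xvt asgb nfx klm jasy scjcq
Hunk 2: at line 4 remove [asgb] add [ydbs] -> 10 lines: vymnr rjajm fcx paji xvt ydbs nfx klm jasy scjcq
Hunk 3: at line 2 remove [paji] add [gdz] -> 10 lines: vymnr rjajm fcx gdz xvt ydbs nfx klm jasy scjcq
Hunk 4: at line 1 remove [fcx,gdz,xvt] add [qdwhr,ymu] -> 9 lines: vymnr rjajm qdwhr ymu ydbs nfx klm jasy scjcq
Final line count: 9

Answer: 9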